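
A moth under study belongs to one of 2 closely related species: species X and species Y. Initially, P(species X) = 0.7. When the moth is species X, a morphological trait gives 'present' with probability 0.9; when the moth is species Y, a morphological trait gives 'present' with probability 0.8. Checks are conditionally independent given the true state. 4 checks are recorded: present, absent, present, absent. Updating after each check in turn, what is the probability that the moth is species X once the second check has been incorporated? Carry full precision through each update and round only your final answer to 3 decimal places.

Each posterior becomes the prior for the next update.
After 'present': P(species X) = 0.9·0.7000 / (0.9·0.7000 + 0.8·0.3000) ≈ 0.7241
After 'absent': P(species X) = 0.1·0.7241 / (0.1·0.7241 + 0.2·0.2759) ≈ 0.5676

0.568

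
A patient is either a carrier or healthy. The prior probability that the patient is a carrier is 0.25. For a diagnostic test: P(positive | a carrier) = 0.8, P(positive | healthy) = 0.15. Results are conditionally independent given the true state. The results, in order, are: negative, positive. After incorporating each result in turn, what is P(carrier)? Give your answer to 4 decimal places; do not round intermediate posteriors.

0.2949

After 'negative': P(carrier) = 0.2·0.2500 / (0.2·0.2500 + 0.85·0.7500) ≈ 0.0727
After 'positive': P(carrier) = 0.8·0.0727 / (0.8·0.0727 + 0.15·0.9273) ≈ 0.2949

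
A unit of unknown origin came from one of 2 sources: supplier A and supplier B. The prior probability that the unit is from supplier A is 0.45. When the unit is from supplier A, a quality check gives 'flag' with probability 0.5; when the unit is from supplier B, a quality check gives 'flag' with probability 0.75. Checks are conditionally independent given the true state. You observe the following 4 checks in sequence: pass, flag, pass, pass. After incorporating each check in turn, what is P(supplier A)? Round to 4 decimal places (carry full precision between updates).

0.8136

After 'pass': P(supplier A) = 0.5·0.4500 / (0.5·0.4500 + 0.25·0.5500) ≈ 0.6207
After 'flag': P(supplier A) = 0.5·0.6207 / (0.5·0.6207 + 0.75·0.3793) ≈ 0.5217
After 'pass': P(supplier A) = 0.5·0.5217 / (0.5·0.5217 + 0.25·0.4783) ≈ 0.6857
After 'pass': P(supplier A) = 0.5·0.6857 / (0.5·0.6857 + 0.25·0.3143) ≈ 0.8136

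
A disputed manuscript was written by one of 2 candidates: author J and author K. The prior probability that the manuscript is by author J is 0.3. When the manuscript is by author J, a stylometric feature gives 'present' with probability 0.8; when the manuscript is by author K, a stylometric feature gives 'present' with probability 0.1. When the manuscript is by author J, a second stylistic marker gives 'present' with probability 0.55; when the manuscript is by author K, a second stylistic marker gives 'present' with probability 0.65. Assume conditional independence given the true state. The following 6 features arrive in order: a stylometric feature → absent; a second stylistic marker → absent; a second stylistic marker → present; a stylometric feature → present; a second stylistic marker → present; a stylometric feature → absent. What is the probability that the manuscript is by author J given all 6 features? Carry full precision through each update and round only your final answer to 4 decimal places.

0.1348

Apply Bayes' rule sequentially, carrying P(author J) forward.
After a stylometric feature='absent': P(author J) = 0.2·0.3000 / (0.2·0.3000 + 0.9·0.7000) ≈ 0.0870
After a second stylistic marker='absent': P(author J) = 0.45·0.0870 / (0.45·0.0870 + 0.35·0.9130) ≈ 0.1091
After a second stylistic marker='present': P(author J) = 0.55·0.1091 / (0.55·0.1091 + 0.65·0.8909) ≈ 0.0939
After a stylometric feature='present': P(author J) = 0.8·0.0939 / (0.8·0.0939 + 0.1·0.9061) ≈ 0.4532
After a second stylistic marker='present': P(author J) = 0.55·0.4532 / (0.55·0.4532 + 0.65·0.5468) ≈ 0.4122
After a stylometric feature='absent': P(author J) = 0.2·0.4122 / (0.2·0.4122 + 0.9·0.5878) ≈ 0.1348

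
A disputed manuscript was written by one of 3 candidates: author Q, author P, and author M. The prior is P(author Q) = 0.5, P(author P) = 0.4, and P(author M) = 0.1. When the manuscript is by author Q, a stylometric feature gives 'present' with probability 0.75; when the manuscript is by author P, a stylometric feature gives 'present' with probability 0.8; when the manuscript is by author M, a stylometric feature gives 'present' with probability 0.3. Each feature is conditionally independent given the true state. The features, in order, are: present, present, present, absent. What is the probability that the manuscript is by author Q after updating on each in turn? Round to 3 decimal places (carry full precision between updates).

0.552

After 'present': normaliser = 0.75·0.5000 + 0.8·0.4000 + 0.3·0.1000; P(author Q) ≈ 0.5172, P(author P) ≈ 0.4414, P(author M) ≈ 0.0414
After 'present': normaliser = 0.75·0.5172 + 0.8·0.4414 + 0.3·0.0414; P(author Q) ≈ 0.5149, P(author P) ≈ 0.4686, P(author M) ≈ 0.0165
After 'present': normaliser = 0.75·0.5149 + 0.8·0.4686 + 0.3·0.0165; P(author Q) ≈ 0.5041, P(author P) ≈ 0.4894, P(author M) ≈ 0.0065
After 'absent': normaliser = 0.25·0.5041 + 0.2·0.4894 + 0.7·0.0065; P(author Q) ≈ 0.5517, P(author P) ≈ 0.4285, P(author M) ≈ 0.0198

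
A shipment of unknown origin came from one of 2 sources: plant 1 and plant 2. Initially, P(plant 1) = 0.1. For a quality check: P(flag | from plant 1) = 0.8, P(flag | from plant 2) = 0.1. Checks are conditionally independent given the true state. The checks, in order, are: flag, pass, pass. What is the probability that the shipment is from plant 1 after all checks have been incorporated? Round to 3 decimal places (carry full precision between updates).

After 'flag': P(plant 1) = 0.8·0.1000 / (0.8·0.1000 + 0.1·0.9000) ≈ 0.4706
After 'pass': P(plant 1) = 0.2·0.4706 / (0.2·0.4706 + 0.9·0.5294) ≈ 0.1649
After 'pass': P(plant 1) = 0.2·0.1649 / (0.2·0.1649 + 0.9·0.8351) ≈ 0.0420

0.042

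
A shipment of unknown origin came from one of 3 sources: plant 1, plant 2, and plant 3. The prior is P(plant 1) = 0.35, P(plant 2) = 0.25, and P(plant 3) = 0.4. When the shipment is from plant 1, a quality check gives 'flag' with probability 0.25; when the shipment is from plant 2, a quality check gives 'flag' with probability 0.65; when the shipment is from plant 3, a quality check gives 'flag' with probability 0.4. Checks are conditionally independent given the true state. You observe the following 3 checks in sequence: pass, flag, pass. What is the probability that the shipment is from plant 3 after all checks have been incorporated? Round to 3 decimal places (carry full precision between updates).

0.455

Apply Bayes' rule sequentially, carrying P(plant 3) forward.
After 'pass': normaliser = 0.75·0.3500 + 0.35·0.2500 + 0.6·0.4000; P(plant 1) ≈ 0.4449, P(plant 2) ≈ 0.1483, P(plant 3) ≈ 0.4068
After 'flag': normaliser = 0.25·0.4449 + 0.65·0.1483 + 0.4·0.4068; P(plant 1) ≈ 0.3003, P(plant 2) ≈ 0.2603, P(plant 3) ≈ 0.4394
After 'pass': normaliser = 0.75·0.3003 + 0.35·0.2603 + 0.6·0.4394; P(plant 1) ≈ 0.3884, P(plant 2) ≈ 0.1571, P(plant 3) ≈ 0.4545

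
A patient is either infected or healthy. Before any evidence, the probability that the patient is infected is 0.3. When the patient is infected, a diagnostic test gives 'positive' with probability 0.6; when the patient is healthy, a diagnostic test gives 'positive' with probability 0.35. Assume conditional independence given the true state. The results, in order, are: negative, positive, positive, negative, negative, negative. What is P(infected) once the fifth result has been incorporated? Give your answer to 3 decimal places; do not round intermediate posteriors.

Each posterior becomes the prior for the next update.
After 'negative': P(infected) = 0.4·0.3000 / (0.4·0.3000 + 0.65·0.7000) ≈ 0.2087
After 'positive': P(infected) = 0.6·0.2087 / (0.6·0.2087 + 0.35·0.7913) ≈ 0.3114
After 'positive': P(infected) = 0.6·0.3114 / (0.6·0.3114 + 0.35·0.6886) ≈ 0.4366
After 'negative': P(infected) = 0.4·0.4366 / (0.4·0.4366 + 0.65·0.5634) ≈ 0.3229
After 'negative': P(infected) = 0.4·0.3229 / (0.4·0.3229 + 0.65·0.6771) ≈ 0.2269

0.227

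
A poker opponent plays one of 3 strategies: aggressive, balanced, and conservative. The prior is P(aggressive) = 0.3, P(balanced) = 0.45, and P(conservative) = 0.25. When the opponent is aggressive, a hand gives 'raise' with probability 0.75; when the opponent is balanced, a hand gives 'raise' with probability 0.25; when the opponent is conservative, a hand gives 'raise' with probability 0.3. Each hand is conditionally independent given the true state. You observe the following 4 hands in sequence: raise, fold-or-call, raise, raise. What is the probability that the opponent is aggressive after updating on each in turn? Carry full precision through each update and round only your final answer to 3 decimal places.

After 'raise': normaliser = 0.75·0.3000 + 0.25·0.4500 + 0.3·0.2500; P(aggressive) ≈ 0.5455, P(balanced) ≈ 0.2727, P(conservative) ≈ 0.1818
After 'fold-or-call': normaliser = 0.25·0.5455 + 0.75·0.2727 + 0.7·0.1818; P(aggressive) ≈ 0.2913, P(balanced) ≈ 0.4369, P(conservative) ≈ 0.2718
After 'raise': normaliser = 0.75·0.2913 + 0.25·0.4369 + 0.3·0.2718; P(aggressive) ≈ 0.5338, P(balanced) ≈ 0.2669, P(conservative) ≈ 0.1993
After 'raise': normaliser = 0.75·0.5338 + 0.25·0.2669 + 0.3·0.1993; P(aggressive) ≈ 0.7599, P(balanced) ≈ 0.1266, P(conservative) ≈ 0.1135

0.760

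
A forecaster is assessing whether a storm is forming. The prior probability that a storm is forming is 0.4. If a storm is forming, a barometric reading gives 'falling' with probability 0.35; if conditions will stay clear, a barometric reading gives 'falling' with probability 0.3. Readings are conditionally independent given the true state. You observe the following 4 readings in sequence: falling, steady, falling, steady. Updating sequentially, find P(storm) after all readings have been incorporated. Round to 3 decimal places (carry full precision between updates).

After 'falling': P(storm) = 0.35·0.4000 / (0.35·0.4000 + 0.3·0.6000) ≈ 0.4375
After 'steady': P(storm) = 0.65·0.4375 / (0.65·0.4375 + 0.7·0.5625) ≈ 0.4194
After 'falling': P(storm) = 0.35·0.4194 / (0.35·0.4194 + 0.3·0.5806) ≈ 0.4573
After 'steady': P(storm) = 0.65·0.4573 / (0.65·0.4573 + 0.7·0.5427) ≈ 0.4390

0.439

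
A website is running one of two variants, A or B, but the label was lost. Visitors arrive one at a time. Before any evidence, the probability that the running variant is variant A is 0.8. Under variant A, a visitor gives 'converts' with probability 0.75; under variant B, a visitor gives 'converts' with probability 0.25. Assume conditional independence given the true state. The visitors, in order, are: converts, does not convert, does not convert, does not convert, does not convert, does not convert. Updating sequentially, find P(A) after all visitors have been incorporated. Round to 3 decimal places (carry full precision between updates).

0.047

After 'converts': P(A) = 0.75·0.8000 / (0.75·0.8000 + 0.25·0.2000) ≈ 0.9231
After 'does not convert': P(A) = 0.25·0.9231 / (0.25·0.9231 + 0.75·0.0769) ≈ 0.8000
After 'does not convert': P(A) = 0.25·0.8000 / (0.25·0.8000 + 0.75·0.2000) ≈ 0.5714
After 'does not convert': P(A) = 0.25·0.5714 / (0.25·0.5714 + 0.75·0.4286) ≈ 0.3077
After 'does not convert': P(A) = 0.25·0.3077 / (0.25·0.3077 + 0.75·0.6923) ≈ 0.1290
After 'does not convert': P(A) = 0.25·0.1290 / (0.25·0.1290 + 0.75·0.8710) ≈ 0.0471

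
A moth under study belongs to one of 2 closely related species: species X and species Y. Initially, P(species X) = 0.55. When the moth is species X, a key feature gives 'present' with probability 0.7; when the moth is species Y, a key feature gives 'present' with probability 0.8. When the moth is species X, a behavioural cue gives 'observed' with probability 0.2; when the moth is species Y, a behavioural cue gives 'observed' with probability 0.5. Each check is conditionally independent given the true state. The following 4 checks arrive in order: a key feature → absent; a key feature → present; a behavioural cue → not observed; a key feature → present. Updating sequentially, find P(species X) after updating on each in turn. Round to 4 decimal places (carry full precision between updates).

0.6919

After a key feature='absent': P(species X) = 0.3·0.5500 / (0.3·0.5500 + 0.2·0.4500) ≈ 0.6471
After a key feature='present': P(species X) = 0.7·0.6471 / (0.7·0.6471 + 0.8·0.3529) ≈ 0.6160
After a behavioural cue='not observed': P(species X) = 0.8·0.6160 / (0.8·0.6160 + 0.5·0.3840) ≈ 0.7196
After a key feature='present': P(species X) = 0.7·0.7196 / (0.7·0.7196 + 0.8·0.2804) ≈ 0.6919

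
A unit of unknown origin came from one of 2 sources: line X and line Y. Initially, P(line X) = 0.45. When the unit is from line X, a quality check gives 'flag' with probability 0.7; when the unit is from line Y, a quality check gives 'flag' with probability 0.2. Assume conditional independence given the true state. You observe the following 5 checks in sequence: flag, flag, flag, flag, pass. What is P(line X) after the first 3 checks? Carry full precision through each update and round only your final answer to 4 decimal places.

After 'flag': P(line X) = 0.7·0.4500 / (0.7·0.4500 + 0.2·0.5500) ≈ 0.7412
After 'flag': P(line X) = 0.7·0.7412 / (0.7·0.7412 + 0.2·0.2588) ≈ 0.9093
After 'flag': P(line X) = 0.7·0.9093 / (0.7·0.9093 + 0.2·0.0907) ≈ 0.9723

0.9723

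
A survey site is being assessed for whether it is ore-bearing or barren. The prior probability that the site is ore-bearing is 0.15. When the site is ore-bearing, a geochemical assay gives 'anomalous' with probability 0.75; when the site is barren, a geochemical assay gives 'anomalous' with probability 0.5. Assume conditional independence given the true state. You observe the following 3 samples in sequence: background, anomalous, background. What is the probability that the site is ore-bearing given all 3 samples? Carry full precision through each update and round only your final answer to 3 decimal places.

After 'background': P(ore) = 0.25·0.1500 / (0.25·0.1500 + 0.5·0.8500) ≈ 0.0811
After 'anomalous': P(ore) = 0.75·0.0811 / (0.75·0.0811 + 0.5·0.9189) ≈ 0.1169
After 'background': P(ore) = 0.25·0.1169 / (0.25·0.1169 + 0.5·0.8831) ≈ 0.0621

0.062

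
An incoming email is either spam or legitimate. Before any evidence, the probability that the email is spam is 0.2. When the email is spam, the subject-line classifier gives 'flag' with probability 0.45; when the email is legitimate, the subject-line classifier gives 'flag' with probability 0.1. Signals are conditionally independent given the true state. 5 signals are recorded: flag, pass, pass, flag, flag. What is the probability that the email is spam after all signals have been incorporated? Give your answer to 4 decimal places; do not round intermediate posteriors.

0.8948

After 'flag': P(spam) = 0.45·0.2000 / (0.45·0.2000 + 0.1·0.8000) ≈ 0.5294
After 'pass': P(spam) = 0.55·0.5294 / (0.55·0.5294 + 0.9·0.4706) ≈ 0.4074
After 'pass': P(spam) = 0.55·0.4074 / (0.55·0.4074 + 0.9·0.5926) ≈ 0.2958
After 'flag': P(spam) = 0.45·0.2958 / (0.45·0.2958 + 0.1·0.7042) ≈ 0.6541
After 'flag': P(spam) = 0.45·0.6541 / (0.45·0.6541 + 0.1·0.3459) ≈ 0.8948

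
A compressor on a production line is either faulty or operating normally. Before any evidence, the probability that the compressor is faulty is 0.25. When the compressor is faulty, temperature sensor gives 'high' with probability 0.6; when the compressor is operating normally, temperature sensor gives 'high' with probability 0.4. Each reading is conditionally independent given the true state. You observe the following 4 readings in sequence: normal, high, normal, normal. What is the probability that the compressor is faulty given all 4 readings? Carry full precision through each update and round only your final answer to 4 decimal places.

0.1290

After 'normal': P(faulty) = 0.4·0.2500 / (0.4·0.2500 + 0.6·0.7500) ≈ 0.1818
After 'high': P(faulty) = 0.6·0.1818 / (0.6·0.1818 + 0.4·0.8182) ≈ 0.2500
After 'normal': P(faulty) = 0.4·0.2500 / (0.4·0.2500 + 0.6·0.7500) ≈ 0.1818
After 'normal': P(faulty) = 0.4·0.1818 / (0.4·0.1818 + 0.6·0.8182) ≈ 0.1290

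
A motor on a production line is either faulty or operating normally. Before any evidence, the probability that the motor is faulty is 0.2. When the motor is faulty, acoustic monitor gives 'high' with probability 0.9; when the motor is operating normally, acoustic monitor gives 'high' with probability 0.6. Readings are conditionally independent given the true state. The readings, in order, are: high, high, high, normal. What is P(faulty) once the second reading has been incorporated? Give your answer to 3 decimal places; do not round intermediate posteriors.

After 'high': P(faulty) = 0.9·0.2000 / (0.9·0.2000 + 0.6·0.8000) ≈ 0.2727
After 'high': P(faulty) = 0.9·0.2727 / (0.9·0.2727 + 0.6·0.7273) ≈ 0.3600

0.360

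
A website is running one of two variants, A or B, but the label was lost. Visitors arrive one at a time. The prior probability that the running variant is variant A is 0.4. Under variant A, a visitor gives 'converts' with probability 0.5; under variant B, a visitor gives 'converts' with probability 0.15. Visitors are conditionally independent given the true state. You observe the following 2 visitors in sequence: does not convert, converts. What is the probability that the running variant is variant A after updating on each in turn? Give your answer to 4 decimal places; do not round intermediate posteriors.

Apply Bayes' rule sequentially, carrying P(A) forward.
After 'does not convert': P(A) = 0.5·0.4000 / (0.5·0.4000 + 0.85·0.6000) ≈ 0.2817
After 'converts': P(A) = 0.5·0.2817 / (0.5·0.2817 + 0.15·0.7183) ≈ 0.5666

0.5666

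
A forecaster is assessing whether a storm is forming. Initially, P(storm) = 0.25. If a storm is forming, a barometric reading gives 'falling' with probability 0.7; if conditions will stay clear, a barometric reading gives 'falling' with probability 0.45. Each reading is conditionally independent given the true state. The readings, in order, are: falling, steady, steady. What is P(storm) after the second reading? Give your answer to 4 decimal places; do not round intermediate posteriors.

0.2205

Apply Bayes' rule sequentially, carrying P(storm) forward.
After 'falling': P(storm) = 0.7·0.2500 / (0.7·0.2500 + 0.45·0.7500) ≈ 0.3415
After 'steady': P(storm) = 0.3·0.3415 / (0.3·0.3415 + 0.55·0.6585) ≈ 0.2205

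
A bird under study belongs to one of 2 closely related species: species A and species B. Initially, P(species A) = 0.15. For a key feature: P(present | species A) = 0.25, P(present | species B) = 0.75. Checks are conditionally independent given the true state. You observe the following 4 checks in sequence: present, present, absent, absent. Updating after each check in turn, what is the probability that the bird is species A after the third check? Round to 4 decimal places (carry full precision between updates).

After 'present': P(species A) = 0.25·0.1500 / (0.25·0.1500 + 0.75·0.8500) ≈ 0.0556
After 'present': P(species A) = 0.25·0.0556 / (0.25·0.0556 + 0.75·0.9444) ≈ 0.0192
After 'absent': P(species A) = 0.75·0.0192 / (0.75·0.0192 + 0.25·0.9808) ≈ 0.0556

0.0556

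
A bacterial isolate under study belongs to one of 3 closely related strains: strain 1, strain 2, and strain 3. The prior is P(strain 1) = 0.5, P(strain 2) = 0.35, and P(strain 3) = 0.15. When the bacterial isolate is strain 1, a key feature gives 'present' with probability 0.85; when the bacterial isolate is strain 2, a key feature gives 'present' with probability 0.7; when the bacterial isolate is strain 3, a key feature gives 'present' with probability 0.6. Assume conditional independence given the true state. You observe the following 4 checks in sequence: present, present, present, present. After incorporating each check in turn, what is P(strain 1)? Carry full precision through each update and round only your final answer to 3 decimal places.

After 'present': normaliser = 0.85·0.5000 + 0.7·0.3500 + 0.6·0.1500; P(strain 1) ≈ 0.5592, P(strain 2) ≈ 0.3224, P(strain 3) ≈ 0.1184
After 'present': normaliser = 0.85·0.5592 + 0.7·0.3224 + 0.6·0.1184; P(strain 1) ≈ 0.6157, P(strain 2) ≈ 0.2923, P(strain 3) ≈ 0.0920
After 'present': normaliser = 0.85·0.6157 + 0.7·0.2923 + 0.6·0.0920; P(strain 1) ≈ 0.6682, P(strain 2) ≈ 0.2613, P(strain 3) ≈ 0.0705
After 'present': normaliser = 0.85·0.6682 + 0.7·0.2613 + 0.6·0.0705; P(strain 1) ≈ 0.7161, P(strain 2) ≈ 0.2306, P(strain 3) ≈ 0.0533

0.716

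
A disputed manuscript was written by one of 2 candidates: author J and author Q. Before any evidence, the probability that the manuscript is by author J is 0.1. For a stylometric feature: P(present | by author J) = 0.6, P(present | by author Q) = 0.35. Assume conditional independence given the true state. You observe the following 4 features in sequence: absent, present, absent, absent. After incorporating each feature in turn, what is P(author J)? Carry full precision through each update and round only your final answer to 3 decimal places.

0.043

Apply Bayes' rule sequentially, carrying P(author J) forward.
After 'absent': P(author J) = 0.4·0.1000 / (0.4·0.1000 + 0.65·0.9000) ≈ 0.0640
After 'present': P(author J) = 0.6·0.0640 / (0.6·0.0640 + 0.35·0.9360) ≈ 0.1049
After 'absent': P(author J) = 0.4·0.1049 / (0.4·0.1049 + 0.65·0.8951) ≈ 0.0673
After 'absent': P(author J) = 0.4·0.0673 / (0.4·0.0673 + 0.65·0.9327) ≈ 0.0425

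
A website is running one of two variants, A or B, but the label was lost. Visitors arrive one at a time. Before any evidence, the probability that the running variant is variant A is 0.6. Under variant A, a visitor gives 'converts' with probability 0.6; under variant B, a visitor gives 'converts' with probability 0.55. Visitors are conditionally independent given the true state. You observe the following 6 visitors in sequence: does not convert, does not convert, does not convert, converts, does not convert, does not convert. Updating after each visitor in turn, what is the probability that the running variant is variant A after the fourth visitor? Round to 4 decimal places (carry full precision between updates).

0.5347

After 'does not convert': P(A) = 0.4·0.6000 / (0.4·0.6000 + 0.45·0.4000) ≈ 0.5714
After 'does not convert': P(A) = 0.4·0.5714 / (0.4·0.5714 + 0.45·0.4286) ≈ 0.5424
After 'does not convert': P(A) = 0.4·0.5424 / (0.4·0.5424 + 0.45·0.4576) ≈ 0.5130
After 'converts': P(A) = 0.6·0.5130 / (0.6·0.5130 + 0.55·0.4870) ≈ 0.5347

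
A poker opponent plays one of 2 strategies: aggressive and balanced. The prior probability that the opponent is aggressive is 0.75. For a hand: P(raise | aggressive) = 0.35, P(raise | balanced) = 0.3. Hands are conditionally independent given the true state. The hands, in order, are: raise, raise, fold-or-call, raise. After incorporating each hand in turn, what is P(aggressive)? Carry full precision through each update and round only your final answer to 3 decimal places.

After 'raise': P(aggressive) = 0.35·0.7500 / (0.35·0.7500 + 0.3·0.2500) ≈ 0.7778
After 'raise': P(aggressive) = 0.35·0.7778 / (0.35·0.7778 + 0.3·0.2222) ≈ 0.8033
After 'fold-or-call': P(aggressive) = 0.65·0.8033 / (0.65·0.8033 + 0.7·0.1967) ≈ 0.7913
After 'raise': P(aggressive) = 0.35·0.7913 / (0.35·0.7913 + 0.3·0.2087) ≈ 0.8156

0.816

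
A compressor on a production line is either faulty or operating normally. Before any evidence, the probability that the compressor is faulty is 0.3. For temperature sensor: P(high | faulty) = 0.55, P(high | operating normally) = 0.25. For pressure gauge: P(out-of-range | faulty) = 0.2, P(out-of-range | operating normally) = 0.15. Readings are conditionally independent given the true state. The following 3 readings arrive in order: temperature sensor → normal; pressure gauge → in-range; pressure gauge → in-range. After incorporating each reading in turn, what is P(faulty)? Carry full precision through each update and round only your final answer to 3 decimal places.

0.186

After temperature sensor='normal': P(faulty) = 0.45·0.3000 / (0.45·0.3000 + 0.75·0.7000) ≈ 0.2045
After pressure gauge='in-range': P(faulty) = 0.8·0.2045 / (0.8·0.2045 + 0.85·0.7955) ≈ 0.1949
After pressure gauge='in-range': P(faulty) = 0.8·0.1949 / (0.8·0.1949 + 0.85·0.8051) ≈ 0.1855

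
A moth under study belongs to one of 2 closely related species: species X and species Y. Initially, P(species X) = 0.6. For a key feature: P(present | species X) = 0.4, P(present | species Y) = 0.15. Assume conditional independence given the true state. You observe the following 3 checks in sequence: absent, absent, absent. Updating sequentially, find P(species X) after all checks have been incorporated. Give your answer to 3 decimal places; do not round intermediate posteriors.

After 'absent': P(species X) = 0.6·0.6000 / (0.6·0.6000 + 0.85·0.4000) ≈ 0.5143
After 'absent': P(species X) = 0.6·0.5143 / (0.6·0.5143 + 0.85·0.4857) ≈ 0.4277
After 'absent': P(species X) = 0.6·0.4277 / (0.6·0.4277 + 0.85·0.5723) ≈ 0.3454

0.345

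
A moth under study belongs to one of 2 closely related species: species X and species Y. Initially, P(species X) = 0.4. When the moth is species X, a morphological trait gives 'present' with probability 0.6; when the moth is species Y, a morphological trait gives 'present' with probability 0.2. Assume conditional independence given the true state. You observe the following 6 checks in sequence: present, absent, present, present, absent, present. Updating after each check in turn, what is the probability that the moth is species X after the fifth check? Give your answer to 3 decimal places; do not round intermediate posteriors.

After 'present': P(species X) = 0.6·0.4000 / (0.6·0.4000 + 0.2·0.6000) ≈ 0.6667
After 'absent': P(species X) = 0.4·0.6667 / (0.4·0.6667 + 0.8·0.3333) ≈ 0.5000
After 'present': P(species X) = 0.6·0.5000 / (0.6·0.5000 + 0.2·0.5000) ≈ 0.7500
After 'present': P(species X) = 0.6·0.7500 / (0.6·0.7500 + 0.2·0.2500) ≈ 0.9000
After 'absent': P(species X) = 0.4·0.9000 / (0.4·0.9000 + 0.8·0.1000) ≈ 0.8182

0.818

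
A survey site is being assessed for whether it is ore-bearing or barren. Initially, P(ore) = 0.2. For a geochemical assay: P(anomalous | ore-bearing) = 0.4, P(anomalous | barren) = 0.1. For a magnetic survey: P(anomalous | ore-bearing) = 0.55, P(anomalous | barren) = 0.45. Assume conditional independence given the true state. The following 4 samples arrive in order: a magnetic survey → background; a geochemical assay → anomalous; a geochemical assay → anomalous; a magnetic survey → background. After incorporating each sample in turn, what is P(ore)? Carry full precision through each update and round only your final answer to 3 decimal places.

0.728

Each posterior becomes the prior for the next update.
After a magnetic survey='background': P(ore) = 0.45·0.2000 / (0.45·0.2000 + 0.55·0.8000) ≈ 0.1698
After a geochemical assay='anomalous': P(ore) = 0.4·0.1698 / (0.4·0.1698 + 0.1·0.8302) ≈ 0.4500
After a geochemical assay='anomalous': P(ore) = 0.4·0.4500 / (0.4·0.4500 + 0.1·0.5500) ≈ 0.7660
After a magnetic survey='background': P(ore) = 0.45·0.7660 / (0.45·0.7660 + 0.55·0.2340) ≈ 0.7281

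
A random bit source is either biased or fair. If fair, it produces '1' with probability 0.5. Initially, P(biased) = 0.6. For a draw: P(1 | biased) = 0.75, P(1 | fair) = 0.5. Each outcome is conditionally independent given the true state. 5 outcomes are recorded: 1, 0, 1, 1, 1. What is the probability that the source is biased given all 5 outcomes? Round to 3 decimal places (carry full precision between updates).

After '1': P(biased) = 0.75·0.6000 / (0.75·0.6000 + 0.5·0.4000) ≈ 0.6923
After '0': P(biased) = 0.25·0.6923 / (0.25·0.6923 + 0.5·0.3077) ≈ 0.5294
After '1': P(biased) = 0.75·0.5294 / (0.75·0.5294 + 0.5·0.4706) ≈ 0.6279
After '1': P(biased) = 0.75·0.6279 / (0.75·0.6279 + 0.5·0.3721) ≈ 0.7168
After '1': P(biased) = 0.75·0.7168 / (0.75·0.7168 + 0.5·0.2832) ≈ 0.7915

0.792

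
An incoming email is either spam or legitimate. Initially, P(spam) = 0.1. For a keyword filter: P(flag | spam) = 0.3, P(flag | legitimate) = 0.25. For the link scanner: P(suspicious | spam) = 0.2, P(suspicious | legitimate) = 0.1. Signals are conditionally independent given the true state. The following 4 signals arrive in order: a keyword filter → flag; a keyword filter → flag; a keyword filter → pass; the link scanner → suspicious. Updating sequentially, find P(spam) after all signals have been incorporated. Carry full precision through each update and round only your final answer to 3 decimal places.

0.230

Each posterior becomes the prior for the next update.
After a keyword filter='flag': P(spam) = 0.3·0.1000 / (0.3·0.1000 + 0.25·0.9000) ≈ 0.1176
After a keyword filter='flag': P(spam) = 0.3·0.1176 / (0.3·0.1176 + 0.25·0.8824) ≈ 0.1379
After a keyword filter='pass': P(spam) = 0.7·0.1379 / (0.7·0.1379 + 0.75·0.8621) ≈ 0.1299
After the link scanner='suspicious': P(spam) = 0.2·0.1299 / (0.2·0.1299 + 0.1·0.8701) ≈ 0.2300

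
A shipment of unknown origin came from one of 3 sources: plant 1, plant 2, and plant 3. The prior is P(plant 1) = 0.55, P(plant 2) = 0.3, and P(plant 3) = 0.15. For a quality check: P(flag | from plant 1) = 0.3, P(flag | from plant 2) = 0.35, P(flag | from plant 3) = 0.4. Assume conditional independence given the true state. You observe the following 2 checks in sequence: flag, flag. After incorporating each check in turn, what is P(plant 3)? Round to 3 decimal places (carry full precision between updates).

0.218

Each posterior becomes the prior for the next update.
After 'flag': normaliser = 0.3·0.5500 + 0.35·0.3000 + 0.4·0.1500; P(plant 1) ≈ 0.5000, P(plant 2) ≈ 0.3182, P(plant 3) ≈ 0.1818
After 'flag': normaliser = 0.3·0.5000 + 0.35·0.3182 + 0.4·0.1818; P(plant 1) ≈ 0.4490, P(plant 2) ≈ 0.3333, P(plant 3) ≈ 0.2177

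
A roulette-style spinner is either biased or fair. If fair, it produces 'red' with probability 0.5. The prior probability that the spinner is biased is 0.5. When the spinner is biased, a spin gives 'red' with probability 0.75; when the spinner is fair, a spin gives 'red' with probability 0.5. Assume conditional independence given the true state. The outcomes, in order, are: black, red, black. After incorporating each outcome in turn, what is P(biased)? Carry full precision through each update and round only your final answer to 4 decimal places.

After 'black': P(biased) = 0.25·0.5000 / (0.25·0.5000 + 0.5·0.5000) ≈ 0.3333
After 'red': P(biased) = 0.75·0.3333 / (0.75·0.3333 + 0.5·0.6667) ≈ 0.4286
After 'black': P(biased) = 0.25·0.4286 / (0.25·0.4286 + 0.5·0.5714) ≈ 0.2727

0.2727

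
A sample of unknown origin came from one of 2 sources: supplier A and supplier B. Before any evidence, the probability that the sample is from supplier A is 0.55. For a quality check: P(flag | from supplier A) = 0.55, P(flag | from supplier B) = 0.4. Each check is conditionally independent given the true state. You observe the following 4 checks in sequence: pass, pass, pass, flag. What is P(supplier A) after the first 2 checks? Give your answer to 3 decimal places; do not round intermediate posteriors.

Each posterior becomes the prior for the next update.
After 'pass': P(supplier A) = 0.45·0.5500 / (0.45·0.5500 + 0.6·0.4500) ≈ 0.4783
After 'pass': P(supplier A) = 0.45·0.4783 / (0.45·0.4783 + 0.6·0.5217) ≈ 0.4074

0.407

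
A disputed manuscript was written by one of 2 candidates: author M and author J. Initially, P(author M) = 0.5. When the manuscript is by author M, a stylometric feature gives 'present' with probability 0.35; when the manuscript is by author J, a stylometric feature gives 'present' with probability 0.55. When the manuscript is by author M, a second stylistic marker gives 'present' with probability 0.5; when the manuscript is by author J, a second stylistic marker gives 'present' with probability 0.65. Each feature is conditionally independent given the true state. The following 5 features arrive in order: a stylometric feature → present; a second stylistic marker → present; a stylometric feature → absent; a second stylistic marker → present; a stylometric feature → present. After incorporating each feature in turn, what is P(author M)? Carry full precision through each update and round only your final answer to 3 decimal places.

0.257

After a stylometric feature='present': P(author M) = 0.35·0.5000 / (0.35·0.5000 + 0.55·0.5000) ≈ 0.3889
After a second stylistic marker='present': P(author M) = 0.5·0.3889 / (0.5·0.3889 + 0.65·0.6111) ≈ 0.3286
After a stylometric feature='absent': P(author M) = 0.65·0.3286 / (0.65·0.3286 + 0.45·0.6714) ≈ 0.4142
After a second stylistic marker='present': P(author M) = 0.5·0.4142 / (0.5·0.4142 + 0.65·0.5858) ≈ 0.3523
After a stylometric feature='present': P(author M) = 0.35·0.3523 / (0.35·0.3523 + 0.55·0.6477) ≈ 0.2571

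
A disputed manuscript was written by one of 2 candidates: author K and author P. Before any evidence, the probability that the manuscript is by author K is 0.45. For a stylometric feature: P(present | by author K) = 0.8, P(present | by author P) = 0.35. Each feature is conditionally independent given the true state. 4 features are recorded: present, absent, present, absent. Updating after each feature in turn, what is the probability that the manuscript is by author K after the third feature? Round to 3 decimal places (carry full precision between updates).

After 'present': P(author K) = 0.8·0.4500 / (0.8·0.4500 + 0.35·0.5500) ≈ 0.6516
After 'absent': P(author K) = 0.2·0.6516 / (0.2·0.6516 + 0.65·0.3484) ≈ 0.3653
After 'present': P(author K) = 0.8·0.3653 / (0.8·0.3653 + 0.35·0.6347) ≈ 0.5681

0.568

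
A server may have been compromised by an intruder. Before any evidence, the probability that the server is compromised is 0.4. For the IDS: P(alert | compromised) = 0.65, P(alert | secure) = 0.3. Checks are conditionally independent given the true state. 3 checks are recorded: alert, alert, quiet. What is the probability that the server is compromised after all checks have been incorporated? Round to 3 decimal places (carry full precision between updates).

0.610

After 'alert': P(compromised) = 0.65·0.4000 / (0.65·0.4000 + 0.3·0.6000) ≈ 0.5909
After 'alert': P(compromised) = 0.65·0.5909 / (0.65·0.5909 + 0.3·0.4091) ≈ 0.7578
After 'quiet': P(compromised) = 0.35·0.7578 / (0.35·0.7578 + 0.7·0.2422) ≈ 0.6101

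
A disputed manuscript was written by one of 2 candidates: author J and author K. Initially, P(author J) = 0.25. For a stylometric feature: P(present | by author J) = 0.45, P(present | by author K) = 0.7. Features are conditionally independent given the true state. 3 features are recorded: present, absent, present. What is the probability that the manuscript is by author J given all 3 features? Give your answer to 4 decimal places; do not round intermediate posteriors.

After 'present': P(author J) = 0.45·0.2500 / (0.45·0.2500 + 0.7·0.7500) ≈ 0.1765
After 'absent': P(author J) = 0.55·0.1765 / (0.55·0.1765 + 0.3·0.8235) ≈ 0.2821
After 'present': P(author J) = 0.45·0.2821 / (0.45·0.2821 + 0.7·0.7179) ≈ 0.2016

0.2016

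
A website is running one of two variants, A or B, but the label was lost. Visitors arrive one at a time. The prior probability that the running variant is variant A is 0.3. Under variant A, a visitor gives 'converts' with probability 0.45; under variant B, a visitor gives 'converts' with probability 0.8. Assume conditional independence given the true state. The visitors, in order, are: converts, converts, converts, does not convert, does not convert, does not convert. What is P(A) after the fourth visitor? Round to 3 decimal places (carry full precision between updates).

0.173

After 'converts': P(A) = 0.45·0.3000 / (0.45·0.3000 + 0.8·0.7000) ≈ 0.1942
After 'converts': P(A) = 0.45·0.1942 / (0.45·0.1942 + 0.8·0.8058) ≈ 0.1194
After 'converts': P(A) = 0.45·0.1194 / (0.45·0.1194 + 0.8·0.8806) ≈ 0.0709
After 'does not convert': P(A) = 0.55·0.0709 / (0.55·0.0709 + 0.2·0.9291) ≈ 0.1734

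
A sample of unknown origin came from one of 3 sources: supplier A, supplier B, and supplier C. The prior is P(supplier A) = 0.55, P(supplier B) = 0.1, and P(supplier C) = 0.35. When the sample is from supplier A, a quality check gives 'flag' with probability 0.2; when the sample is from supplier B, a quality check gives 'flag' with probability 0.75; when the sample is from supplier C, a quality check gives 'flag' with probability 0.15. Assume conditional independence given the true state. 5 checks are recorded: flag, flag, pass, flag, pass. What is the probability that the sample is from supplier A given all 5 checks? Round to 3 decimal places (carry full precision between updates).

0.447

Apply Bayes' rule sequentially, carrying P(supplier A) forward.
After 'flag': normaliser = 0.2·0.5500 + 0.75·0.1000 + 0.15·0.3500; P(supplier A) ≈ 0.4632, P(supplier B) ≈ 0.3158, P(supplier C) ≈ 0.2211
After 'flag': normaliser = 0.2·0.4632 + 0.75·0.3158 + 0.15·0.2211; P(supplier A) ≈ 0.2554, P(supplier B) ≈ 0.6531, P(supplier C) ≈ 0.0914
After 'pass': normaliser = 0.8·0.2554 + 0.25·0.6531 + 0.85·0.0914; P(supplier A) ≈ 0.4589, P(supplier B) ≈ 0.3666, P(supplier C) ≈ 0.1745
After 'flag': normaliser = 0.2·0.4589 + 0.75·0.3666 + 0.15·0.1745; P(supplier A) ≈ 0.2336, P(supplier B) ≈ 0.6998, P(supplier C) ≈ 0.0666
After 'pass': normaliser = 0.8·0.2336 + 0.25·0.6998 + 0.85·0.0666; P(supplier A) ≈ 0.4465, P(supplier B) ≈ 0.4181, P(supplier C) ≈ 0.1353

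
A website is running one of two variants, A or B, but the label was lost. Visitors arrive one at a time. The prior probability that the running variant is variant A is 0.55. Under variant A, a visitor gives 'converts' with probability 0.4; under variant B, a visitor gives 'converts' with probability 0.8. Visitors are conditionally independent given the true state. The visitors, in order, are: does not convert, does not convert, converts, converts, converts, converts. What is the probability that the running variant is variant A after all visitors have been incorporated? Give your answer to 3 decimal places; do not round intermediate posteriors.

0.407

Apply Bayes' rule sequentially, carrying P(A) forward.
After 'does not convert': P(A) = 0.6·0.5500 / (0.6·0.5500 + 0.2·0.4500) ≈ 0.7857
After 'does not convert': P(A) = 0.6·0.7857 / (0.6·0.7857 + 0.2·0.2143) ≈ 0.9167
After 'converts': P(A) = 0.4·0.9167 / (0.4·0.9167 + 0.8·0.0833) ≈ 0.8462
After 'converts': P(A) = 0.4·0.8462 / (0.4·0.8462 + 0.8·0.1538) ≈ 0.7333
After 'converts': P(A) = 0.4·0.7333 / (0.4·0.7333 + 0.8·0.2667) ≈ 0.5789
After 'converts': P(A) = 0.4·0.5789 / (0.4·0.5789 + 0.8·0.4211) ≈ 0.4074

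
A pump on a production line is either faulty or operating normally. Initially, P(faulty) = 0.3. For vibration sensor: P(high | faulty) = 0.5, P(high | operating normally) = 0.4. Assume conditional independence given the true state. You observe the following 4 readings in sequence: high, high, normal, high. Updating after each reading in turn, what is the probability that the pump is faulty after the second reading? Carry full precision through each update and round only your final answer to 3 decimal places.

After 'high': P(faulty) = 0.5·0.3000 / (0.5·0.3000 + 0.4·0.7000) ≈ 0.3488
After 'high': P(faulty) = 0.5·0.3488 / (0.5·0.3488 + 0.4·0.6512) ≈ 0.4011

0.401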